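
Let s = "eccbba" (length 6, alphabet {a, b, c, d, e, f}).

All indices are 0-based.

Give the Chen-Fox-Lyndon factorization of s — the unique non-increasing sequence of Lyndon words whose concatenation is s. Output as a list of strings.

["e", "c", "c", "b", "b", "a"]

emit factor 1: 'e' (i=0, period=1)
emit factor 2: 'c' (i=1, period=1)
emit factor 3: 'c' (i=2, period=1)
emit factor 4: 'b' (i=3, period=1)
emit factor 5: 'b' (i=4, period=1)
emit factor 6: 'a' (i=5, period=1)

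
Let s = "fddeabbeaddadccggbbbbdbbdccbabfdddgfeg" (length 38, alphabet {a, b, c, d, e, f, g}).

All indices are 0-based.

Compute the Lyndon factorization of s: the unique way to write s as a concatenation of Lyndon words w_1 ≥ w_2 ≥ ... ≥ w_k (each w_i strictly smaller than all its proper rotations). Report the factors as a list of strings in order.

["f", "dde", "abbeaddadccggbbbbdbbdccbabfdddgfeg"]

emit factor 1: 'f' (i=0, period=1)
emit factor 2: 'dde' (i=1, period=3)
emit factor 3: 'abbeaddadccggbbbbdbbdccbabfdddgfeg' (i=4, period=34)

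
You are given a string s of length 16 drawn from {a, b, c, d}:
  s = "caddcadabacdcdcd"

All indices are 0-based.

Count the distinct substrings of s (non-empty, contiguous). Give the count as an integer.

rank | idx | suffix
   0 |   7 | abacdcdcd
   1 |   9 | acdcdcd
   2 |   5 | adabacdcdcd
   3 |   1 | addcadabacdcdcd
   4 |   8 | bacdcdcd
   5 |   4 | cadabacdcdcd
   6 |   0 | caddcadabacdcdcd
   7 |  14 | cd
   8 |  12 | cdcd
   9 |  10 | cdcdcd
  10 |  15 | d
  11 |   6 | dabacdcdcd
  12 |   3 | dcadabacdcdcd
  13 |  13 | dcd
  14 |  11 | dcdcd
  15 |   2 | ddcadabacdcdcd

SA = [7, 9, 5, 1, 8, 4, 0, 14, 12, 10, 15, 6, 3, 13, 11, 2]
[i] adj suffixes → lcp
  [1] 7/9 → 1 ('a')
  [2] 9/5 → 1 ('a')
  [3] 5/1 → 2 ('ad')
  [4] 1/8 → 0 ('')
  [5] 8/4 → 0 ('')
  [6] 4/0 → 3 ('cad')
  [7] 0/14 → 1 ('c')
  [8] 14/12 → 2 ('cd')
  [9] 12/10 → 4 ('cdcd')
  [10] 10/15 → 0 ('')
  [11] 15/6 → 1 ('d')
  [12] 6/3 → 1 ('d')
  [13] 3/13 → 2 ('dc')
  [14] 13/11 → 3 ('dcd')
  [15] 11/2 → 1 ('d')

n(n+1)/2 = 16·17/2 = 136
Σ LCP = 0 + 1 + 1 + 2 + 0 + 0 + 3 + 1 + 2 + 4 + 0 + 1 + 1 + 2 + 3 + 1 = 22
distinct = 136 − 22 = 114

114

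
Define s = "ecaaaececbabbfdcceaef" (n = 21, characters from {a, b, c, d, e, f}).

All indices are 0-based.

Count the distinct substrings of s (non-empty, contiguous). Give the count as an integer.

211

rank→(start, suffix):
  0 → (2, 'aaaececbabbfdcceaef')
  1 → (3, 'aaececbabbfdcceaef')
  2 → (10, 'abbfdcceaef')
  3 → (4, 'aececbabbfdcceaef')
  4 → (18, 'aef')
  5 → (9, 'babbfdcceaef')
  6 → (11, 'bbfdcceaef')
  7 → (12, 'bfdcceaef')
  8 → (1, 'caaaececbabbfdcceaef')
  9 → (8, 'cbabbfdcceaef')
  10 → (15, 'cceaef')
  11 → (16, 'ceaef')
  12 → (6, 'cecbabbfdcceaef')
  13 → (14, 'dcceaef')
  14 → (17, 'eaef')
  15 → (0, 'ecaaaececbabbfdcceaef')
  16 → (7, 'ecbabbfdcceaef')
  17 → (5, 'ececbabbfdcceaef')
  18 → (19, 'ef')
  19 → (20, 'f')
  20 → (13, 'fdcceaef')

SA = [2, 3, 10, 4, 18, 9, 11, 12, 1, 8, 15, 16, 6, 14, 17, 0, 7, 5, 19, 20, 13]
[i] adj suffixes → lcp
  [1] 2/3 → 2 ('aa')
  [2] 3/10 → 1 ('a')
  [3] 10/4 → 1 ('a')
  [4] 4/18 → 2 ('ae')
  [5] 18/9 → 0 ('')
  [6] 9/11 → 1 ('b')
  [7] 11/12 → 1 ('b')
  [8] 12/1 → 0 ('')
  [9] 1/8 → 1 ('c')
  [10] 8/15 → 1 ('c')
  [11] 15/16 → 1 ('c')
  [12] 16/6 → 2 ('ce')
  [13] 6/14 → 0 ('')
  [14] 14/17 → 0 ('')
  [15] 17/0 → 1 ('e')
  [16] 0/7 → 2 ('ec')
  [17] 7/5 → 2 ('ec')
  [18] 5/19 → 1 ('e')
  [19] 19/20 → 0 ('')
  [20] 20/13 → 1 ('f')

n(n+1)/2 = 21·22/2 = 231
Σ LCP = 0 + 2 + 1 + 1 + 2 + 0 + 1 + 1 + 0 + 1 + 1 + 1 + 2 + 0 + 0 + 1 + 2 + 2 + 1 + 0 + 1 = 20
distinct = 231 − 20 = 211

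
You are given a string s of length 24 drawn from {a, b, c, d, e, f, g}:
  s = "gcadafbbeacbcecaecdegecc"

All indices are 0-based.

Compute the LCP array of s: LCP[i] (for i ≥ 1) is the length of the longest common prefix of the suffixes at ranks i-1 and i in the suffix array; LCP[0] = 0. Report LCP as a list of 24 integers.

rank | idx | suffix
   0 |   9 | acbcecaecdegecc
   1 |   2 | adafbbeacbcecaecdegecc
   2 |  15 | aecdegecc
   3 |   4 | afbbeacbcecaecdegecc
   4 |   6 | bbeacbcecaecdegecc
   5 |  11 | bcecaecdegecc
   6 |   7 | beacbcecaecdegecc
   7 |  23 | c
   8 |   1 | cadafbbeacbcecaecdegecc
   9 |  14 | caecdegecc
  10 |  10 | cbcecaecdegecc
  11 |  22 | cc
  12 |  17 | cdegecc
  13 |  12 | cecaecdegecc
  14 |   3 | dafbbeacbcecaecdegecc
  15 |  18 | degecc
  16 |   8 | eacbcecaecdegecc
  17 |  13 | ecaecdegecc
  18 |  21 | ecc
  19 |  16 | ecdegecc
  20 |  19 | egecc
  21 |   5 | fbbeacbcecaecdegecc
  22 |   0 | gcadafbbeacbcecaecdegecc
  23 |  20 | gecc

SA = [9, 2, 15, 4, 6, 11, 7, 23, 1, 14, 10, 22, 17, 12, 3, 18, 8, 13, 21, 16, 19, 5, 0, 20]
rank  pair      lcp
   1  s[9:],s[2:]  1  'a'
   2  s[2:],s[15:]  1  'a'
   3  s[15:],s[4:]  1  'a'
   4  s[4:],s[6:]  0  ''
   5  s[6:],s[11:]  1  'b'
   6  s[11:],s[7:]  1  'b'
   7  s[7:],s[23:]  0  ''
   8  s[23:],s[1:]  1  'c'
   9  s[1:],s[14:]  2  'ca'
  10  s[14:],s[10:]  1  'c'
  11  s[10:],s[22:]  1  'c'
  12  s[22:],s[17:]  1  'c'
  13  s[17:],s[12:]  1  'c'
  14  s[12:],s[3:]  0  ''
  15  s[3:],s[18:]  1  'd'
  16  s[18:],s[8:]  0  ''
  17  s[8:],s[13:]  1  'e'
  18  s[13:],s[21:]  2  'ec'
  19  s[21:],s[16:]  2  'ec'
  20  s[16:],s[19:]  1  'e'
  21  s[19:],s[5:]  0  ''
  22  s[5:],s[0:]  0  ''
  23  s[0:],s[20:]  1  'g'

[0, 1, 1, 1, 0, 1, 1, 0, 1, 2, 1, 1, 1, 1, 0, 1, 0, 1, 2, 2, 1, 0, 0, 1]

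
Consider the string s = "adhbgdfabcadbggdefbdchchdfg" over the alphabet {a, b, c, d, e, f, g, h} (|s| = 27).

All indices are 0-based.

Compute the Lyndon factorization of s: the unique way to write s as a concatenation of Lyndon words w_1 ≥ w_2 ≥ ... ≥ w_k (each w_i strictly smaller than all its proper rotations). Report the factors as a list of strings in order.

emit factor 1: 'adhbgdf' (i=0, period=7)
emit factor 2: 'abcadbggdefbdchchdfg' (i=7, period=20)

["adhbgdf", "abcadbggdefbdchchdfg"]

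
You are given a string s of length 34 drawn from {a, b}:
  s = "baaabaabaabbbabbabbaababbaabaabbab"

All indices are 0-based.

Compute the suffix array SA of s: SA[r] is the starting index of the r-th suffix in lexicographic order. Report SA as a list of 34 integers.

[1, 2, 25, 5, 19, 28, 8, 32, 3, 26, 6, 20, 22, 16, 29, 13, 9, 33, 0, 24, 4, 18, 27, 7, 31, 21, 15, 12, 23, 17, 30, 14, 11, 10]

rank→(start, suffix):
  0 → (1, 'aaabaabaabbbabbabbaababbaabaabbab')
  1 → (2, 'aabaabaabbbabbabbaababbaabaabbab')
  2 → (25, 'aabaabbab')
  3 → (5, 'aabaabbbabbabbaababbaabaabbab')
  4 → (19, 'aababbaabaabbab')
  5 → (28, 'aabbab')
  6 → (8, 'aabbbabbabbaababbaabaabbab')
  7 → (32, 'ab')
  8 → (3, 'abaabaabbbabbabbaababbaabaabbab')
  9 → (26, 'abaabbab')
  10 → (6, 'abaabbbabbabbaababbaabaabbab')
  11 → (20, 'ababbaabaabbab')
  12 → (22, 'abbaabaabbab')
  13 → (16, 'abbaababbaabaabbab')
  14 → (29, 'abbab')
  15 → (13, 'abbabbaababbaabaabbab')
  16 → (9, 'abbbabbabbaababbaabaabbab')
  17 → (33, 'b')
  18 → (0, 'baaabaabaabbbabbabbaababbaabaabbab')
  19 → (24, 'baabaabbab')
  20 → (4, 'baabaabbbabbabbaababbaabaabbab')
  21 → (18, 'baababbaabaabbab')
  22 → (27, 'baabbab')
  23 → (7, 'baabbbabbabbaababbaabaabbab')
  24 → (31, 'bab')
  25 → (21, 'babbaabaabbab')
  26 → (15, 'babbaababbaabaabbab')
  27 → (12, 'babbabbaababbaabaabbab')
  28 → (23, 'bbaabaabbab')
  29 → (17, 'bbaababbaabaabbab')
  30 → (30, 'bbab')
  31 → (14, 'bbabbaababbaabaabbab')
  32 → (11, 'bbabbabbaababbaabaabbab')
  33 → (10, 'bbbabbabbaababbaabaabbab')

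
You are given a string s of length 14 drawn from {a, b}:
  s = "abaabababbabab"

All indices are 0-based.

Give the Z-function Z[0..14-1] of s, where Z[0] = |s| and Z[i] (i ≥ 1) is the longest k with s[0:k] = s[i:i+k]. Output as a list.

Z[0]=14
i=1: i≥r, start 0; Z[1]=0
i=2: i≥r, start 0; Z[2]=1 extend→box=[2,3)
i=3: i≥r, start 0; Z[3]=3 extend→box=[3,6)
i=4: min(r-i=2, Z[1]=0)=0; Z[4]=0
i=5: min(r-i=1, Z[2]=1)=1; Z[5]=3 extend→box=[5,8)
i=6: min(r-i=2, Z[1]=0)=0; Z[6]=0
i=7: min(r-i=1, Z[2]=1)=1; Z[7]=2 extend→box=[7,9)
i=8: min(r-i=1, Z[1]=0)=0; Z[8]=0
i=9: i≥r, start 0; Z[9]=0
i=10: i≥r, start 0; Z[10]=3 extend→box=[10,13)
i=11: min(r-i=2, Z[1]=0)=0; Z[11]=0
i=12: min(r-i=1, Z[2]=1)=1; Z[12]=2 extend→box=[12,14)
i=13: min(r-i=1, Z[1]=0)=0; Z[13]=0

[14, 0, 1, 3, 0, 3, 0, 2, 0, 0, 3, 0, 2, 0]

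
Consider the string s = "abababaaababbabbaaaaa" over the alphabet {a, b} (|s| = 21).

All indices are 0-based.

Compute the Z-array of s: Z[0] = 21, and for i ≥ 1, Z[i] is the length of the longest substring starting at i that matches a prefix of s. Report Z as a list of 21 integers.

Z[0]=21
i=1: fresh scan; Z[1]=0
i=2: fresh scan; Z[2]=5 grow→box=[2,7)
i=3: min(r-i=4, Z[1]=0)=0; Z[3]=0
i=4: min(r-i=3, Z[2]=5)=3; Z[4]=3
i=5: min(r-i=2, Z[3]=0)=0; Z[5]=0
i=6: min(r-i=1, Z[4]=3)=1; Z[6]=1
i=7: fresh scan; Z[7]=1 grow→box=[7,8)
i=8: fresh scan; Z[8]=4 grow→box=[8,12)
i=9: min(r-i=3, Z[1]=0)=0; Z[9]=0
i=10: min(r-i=2, Z[2]=5)=2; Z[10]=2
i=11: min(r-i=1, Z[3]=0)=0; Z[11]=0
i=12: fresh scan; Z[12]=0
i=13: fresh scan; Z[13]=2 grow→box=[13,15)
i=14: min(r-i=1, Z[1]=0)=0; Z[14]=0
i=15: fresh scan; Z[15]=0
i=16: fresh scan; Z[16]=1 grow→box=[16,17)
i=17: fresh scan; Z[17]=1 grow→box=[17,18)
i=18: fresh scan; Z[18]=1 grow→box=[18,19)
i=19: fresh scan; Z[19]=1 grow→box=[19,20)
i=20: fresh scan; Z[20]=1 grow→box=[20,21)

[21, 0, 5, 0, 3, 0, 1, 1, 4, 0, 2, 0, 0, 2, 0, 0, 1, 1, 1, 1, 1]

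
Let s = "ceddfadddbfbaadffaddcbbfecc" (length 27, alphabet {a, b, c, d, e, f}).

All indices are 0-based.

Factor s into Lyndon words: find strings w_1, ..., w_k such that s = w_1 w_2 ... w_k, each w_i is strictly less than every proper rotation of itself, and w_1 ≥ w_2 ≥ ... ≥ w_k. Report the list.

emit factor 1: 'ceddf' (i=0, period=5)
emit factor 2: 'adddbfb' (i=5, period=7)
emit factor 3: 'aadffaddcbbfecc' (i=12, period=15)

["ceddf", "adddbfb", "aadffaddcbbfecc"]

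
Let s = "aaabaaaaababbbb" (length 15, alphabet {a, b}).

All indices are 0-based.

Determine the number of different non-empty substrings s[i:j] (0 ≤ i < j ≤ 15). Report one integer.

rank | idx | suffix
   0 |   4 | aaaaababbbb
   1 |   5 | aaaababbbb
   2 |   0 | aaabaaaaababbbb
   3 |   6 | aaababbbb
   4 |   1 | aabaaaaababbbb
   5 |   7 | aababbbb
   6 |   2 | abaaaaababbbb
   7 |   8 | ababbbb
   8 |  10 | abbbb
   9 |  14 | b
  10 |   3 | baaaaababbbb
  11 |   9 | babbbb
  12 |  13 | bb
  13 |  12 | bbb
  14 |  11 | bbbb

SA = [4, 5, 0, 6, 1, 7, 2, 8, 10, 14, 3, 9, 13, 12, 11]
rank  pair      lcp
   1  s[4:],s[5:]  4  'aaaa'
   2  s[5:],s[0:]  3  'aaa'
   3  s[0:],s[6:]  5  'aaaba'
   4  s[6:],s[1:]  2  'aa'
   5  s[1:],s[7:]  4  'aaba'
   6  s[7:],s[2:]  1  'a'
   7  s[2:],s[8:]  3  'aba'
   8  s[8:],s[10:]  2  'ab'
   9  s[10:],s[14:]  0  ''
  10  s[14:],s[3:]  1  'b'
  11  s[3:],s[9:]  2  'ba'
  12  s[9:],s[13:]  1  'b'
  13  s[13:],s[12:]  2  'bb'
  14  s[12:],s[11:]  3  'bbb'

n(n+1)/2 = 15·16/2 = 120
Σ LCP = 0 + 4 + 3 + 5 + 2 + 4 + 1 + 3 + 2 + 0 + 1 + 2 + 1 + 2 + 3 = 33
distinct = 120 − 33 = 87

87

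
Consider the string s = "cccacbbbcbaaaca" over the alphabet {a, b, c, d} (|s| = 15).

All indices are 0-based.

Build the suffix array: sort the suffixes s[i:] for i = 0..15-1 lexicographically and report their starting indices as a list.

[14, 10, 11, 12, 3, 9, 5, 6, 7, 13, 2, 8, 4, 1, 0]

rank | idx | suffix
   0 |  14 | a
   1 |  10 | aaaca
   2 |  11 | aaca
   3 |  12 | aca
   4 |   3 | acbbbcbaaaca
   5 |   9 | baaaca
   6 |   5 | bbbcbaaaca
   7 |   6 | bbcbaaaca
   8 |   7 | bcbaaaca
   9 |  13 | ca
  10 |   2 | cacbbbcbaaaca
  11 |   8 | cbaaaca
  12 |   4 | cbbbcbaaaca
  13 |   1 | ccacbbbcbaaaca
  14 |   0 | cccacbbbcbaaaca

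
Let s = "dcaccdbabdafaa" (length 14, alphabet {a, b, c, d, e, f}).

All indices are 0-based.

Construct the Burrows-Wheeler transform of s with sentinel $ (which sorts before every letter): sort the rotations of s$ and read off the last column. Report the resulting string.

rank  rotation         last
    0  $dcaccdbabdafaa  a
    1  a$dcaccdbabdafa  a
    2  aa$dcaccdbabdaf  f
    3  abdafaa$dcaccdb  b
    4  accdbabdafaa$dc  c
    5  afaa$dcaccdbabd  d
    6  babdafaa$dcaccd  d
    7  bdafaa$dcaccdba  a
    8  caccdbabdafaa$d  d
    9  ccdbabdafaa$dca  a
   10  cdbabdafaa$dcac  c
   11  dafaa$dcaccdbab  b
   12  dbabdafaa$dcacc  c
   13  dcaccdbabdafaa$  $
   14  faa$dcaccdbabda  a

aafbcddadacbc$a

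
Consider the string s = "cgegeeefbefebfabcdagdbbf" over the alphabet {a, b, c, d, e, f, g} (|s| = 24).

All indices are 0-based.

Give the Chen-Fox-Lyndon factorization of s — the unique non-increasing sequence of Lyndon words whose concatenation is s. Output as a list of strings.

emit factor 1: 'cgegeeef' (i=0, period=8)
emit factor 2: 'befebf' (i=8, period=6)
emit factor 3: 'abcdagdbbf' (i=14, period=10)

["cgegeeef", "befebf", "abcdagdbbf"]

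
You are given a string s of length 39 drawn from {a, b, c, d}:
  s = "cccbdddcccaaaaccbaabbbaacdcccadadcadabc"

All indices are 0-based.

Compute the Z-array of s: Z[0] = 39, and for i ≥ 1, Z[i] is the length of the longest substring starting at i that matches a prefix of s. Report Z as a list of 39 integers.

Z[0]=39
i=1: fresh scan; Z[1]=2 scan→box=[1,3)
i=2: min(r-i=1, Z[1]=2)=1; Z[2]=1
i=3: fresh scan; Z[3]=0
i=4: fresh scan; Z[4]=0
i=5: fresh scan; Z[5]=0
i=6: fresh scan; Z[6]=0
i=7: fresh scan; Z[7]=3 scan→box=[7,10)
i=8: min(r-i=2, Z[1]=2)=2; Z[8]=2
i=9: min(r-i=1, Z[2]=1)=1; Z[9]=1
i=10: fresh scan; Z[10]=0
i=11: fresh scan; Z[11]=0
i=12: fresh scan; Z[12]=0
i=13: fresh scan; Z[13]=0
i=14: fresh scan; Z[14]=2 scan→box=[14,16)
i=15: min(r-i=1, Z[1]=2)=1; Z[15]=1
i=16: fresh scan; Z[16]=0
i=17: fresh scan; Z[17]=0
i=18: fresh scan; Z[18]=0
i=19: fresh scan; Z[19]=0
i=20: fresh scan; Z[20]=0
i=21: fresh scan; Z[21]=0
i=22: fresh scan; Z[22]=0
i=23: fresh scan; Z[23]=0
i=24: fresh scan; Z[24]=1 scan→box=[24,25)
i=25: fresh scan; Z[25]=0
i=26: fresh scan; Z[26]=3 scan→box=[26,29)
i=27: min(r-i=2, Z[1]=2)=2; Z[27]=2
i=28: min(r-i=1, Z[2]=1)=1; Z[28]=1
i=29: fresh scan; Z[29]=0
i=30: fresh scan; Z[30]=0
i=31: fresh scan; Z[31]=0
i=32: fresh scan; Z[32]=0
i=33: fresh scan; Z[33]=1 scan→box=[33,34)
i=34: fresh scan; Z[34]=0
i=35: fresh scan; Z[35]=0
i=36: fresh scan; Z[36]=0
i=37: fresh scan; Z[37]=0
i=38: fresh scan; Z[38]=1 scan→box=[38,39)

[39, 2, 1, 0, 0, 0, 0, 3, 2, 1, 0, 0, 0, 0, 2, 1, 0, 0, 0, 0, 0, 0, 0, 0, 1, 0, 3, 2, 1, 0, 0, 0, 0, 1, 0, 0, 0, 0, 1]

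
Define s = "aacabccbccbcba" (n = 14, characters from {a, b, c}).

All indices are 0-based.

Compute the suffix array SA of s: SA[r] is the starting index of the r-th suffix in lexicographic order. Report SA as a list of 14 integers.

rank→(start, suffix):
  0 → (13, 'a')
  1 → (0, 'aacabccbccbcba')
  2 → (3, 'abccbccbcba')
  3 → (1, 'acabccbccbcba')
  4 → (12, 'ba')
  5 → (10, 'bcba')
  6 → (7, 'bccbcba')
  7 → (4, 'bccbccbcba')
  8 → (2, 'cabccbccbcba')
  9 → (11, 'cba')
  10 → (9, 'cbcba')
  11 → (6, 'cbccbcba')
  12 → (8, 'ccbcba')
  13 → (5, 'ccbccbcba')

[13, 0, 3, 1, 12, 10, 7, 4, 2, 11, 9, 6, 8, 5]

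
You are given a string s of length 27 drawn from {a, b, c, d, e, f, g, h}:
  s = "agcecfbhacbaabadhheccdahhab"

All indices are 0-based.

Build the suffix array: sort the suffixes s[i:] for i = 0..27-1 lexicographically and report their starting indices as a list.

[11, 25, 12, 8, 14, 0, 22, 26, 10, 13, 6, 9, 19, 20, 2, 4, 21, 15, 18, 3, 5, 1, 24, 7, 17, 23, 16]

rank→(start, suffix):
  0 → (11, 'aabadhheccdahhab')
  1 → (25, 'ab')
  2 → (12, 'abadhheccdahhab')
  3 → (8, 'acbaabadhheccdahhab')
  4 → (14, 'adhheccdahhab')
  5 → (0, 'agcecfbhacbaabadhheccdahhab')
  6 → (22, 'ahhab')
  7 → (26, 'b')
  8 → (10, 'baabadhheccdahhab')
  9 → (13, 'badhheccdahhab')
  10 → (6, 'bhacbaabadhheccdahhab')
  11 → (9, 'cbaabadhheccdahhab')
  12 → (19, 'ccdahhab')
  13 → (20, 'cdahhab')
  14 → (2, 'cecfbhacbaabadhheccdahhab')
  15 → (4, 'cfbhacbaabadhheccdahhab')
  16 → (21, 'dahhab')
  17 → (15, 'dhheccdahhab')
  18 → (18, 'eccdahhab')
  19 → (3, 'ecfbhacbaabadhheccdahhab')
  20 → (5, 'fbhacbaabadhheccdahhab')
  21 → (1, 'gcecfbhacbaabadhheccdahhab')
  22 → (24, 'hab')
  23 → (7, 'hacbaabadhheccdahhab')
  24 → (17, 'heccdahhab')
  25 → (23, 'hhab')
  26 → (16, 'hheccdahhab')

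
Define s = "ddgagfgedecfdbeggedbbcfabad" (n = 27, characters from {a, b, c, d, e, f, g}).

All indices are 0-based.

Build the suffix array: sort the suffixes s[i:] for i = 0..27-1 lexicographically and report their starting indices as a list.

rank | idx | suffix
   0 |  23 | abad
   1 |  25 | ad
   2 |   3 | agfgedecfdbeggedbbcfabad
   3 |  24 | bad
   4 |  19 | bbcfabad
   5 |  20 | bcfabad
   6 |  13 | beggedbbcfabad
   7 |  21 | cfabad
   8 |  10 | cfdbeggedbbcfabad
   9 |  26 | d
  10 |  18 | dbbcfabad
  11 |  12 | dbeggedbbcfabad
  12 |   0 | ddgagfgedecfdbeggedbbcfabad
  13 |   8 | decfdbeggedbbcfabad
  14 |   1 | dgagfgedecfdbeggedbbcfabad
  15 |   9 | ecfdbeggedbbcfabad
  16 |  17 | edbbcfabad
  17 |   7 | edecfdbeggedbbcfabad
  18 |  14 | eggedbbcfabad
  19 |  22 | fabad
  20 |  11 | fdbeggedbbcfabad
  21 |   5 | fgedecfdbeggedbbcfabad
  22 |   2 | gagfgedecfdbeggedbbcfabad
  23 |  16 | gedbbcfabad
  24 |   6 | gedecfdbeggedbbcfabad
  25 |   4 | gfgedecfdbeggedbbcfabad
  26 |  15 | ggedbbcfabad

[23, 25, 3, 24, 19, 20, 13, 21, 10, 26, 18, 12, 0, 8, 1, 9, 17, 7, 14, 22, 11, 5, 2, 16, 6, 4, 15]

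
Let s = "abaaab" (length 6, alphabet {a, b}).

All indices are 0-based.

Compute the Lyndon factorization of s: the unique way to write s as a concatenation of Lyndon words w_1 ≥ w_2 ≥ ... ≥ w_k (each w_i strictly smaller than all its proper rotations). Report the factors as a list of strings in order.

emit factor 1: 'ab' (i=0, period=2)
emit factor 2: 'aaab' (i=2, period=4)

["ab", "aaab"]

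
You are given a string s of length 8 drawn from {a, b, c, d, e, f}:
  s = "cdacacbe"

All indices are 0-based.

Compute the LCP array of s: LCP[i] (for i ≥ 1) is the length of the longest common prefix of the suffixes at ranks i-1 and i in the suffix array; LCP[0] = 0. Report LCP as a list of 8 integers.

rank | idx | suffix
   0 |   2 | acacbe
   1 |   4 | acbe
   2 |   6 | be
   3 |   3 | cacbe
   4 |   5 | cbe
   5 |   0 | cdacacbe
   6 |   1 | dacacbe
   7 |   7 | e

SA = [2, 4, 6, 3, 5, 0, 1, 7]
[i] adj suffixes → lcp
  [1] 2/4 → 2 ('ac')
  [2] 4/6 → 0 ('')
  [3] 6/3 → 0 ('')
  [4] 3/5 → 1 ('c')
  [5] 5/0 → 1 ('c')
  [6] 0/1 → 0 ('')
  [7] 1/7 → 0 ('')

[0, 2, 0, 0, 1, 1, 0, 0]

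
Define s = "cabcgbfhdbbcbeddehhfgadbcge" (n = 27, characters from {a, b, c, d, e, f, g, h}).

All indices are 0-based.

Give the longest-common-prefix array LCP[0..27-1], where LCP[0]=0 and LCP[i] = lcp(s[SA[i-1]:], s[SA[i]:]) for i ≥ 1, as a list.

[0, 1, 0, 1, 2, 3, 1, 1, 0, 1, 1, 2, 0, 2, 1, 1, 0, 1, 1, 0, 1, 0, 1, 1, 0, 1, 1]

rank→(start, suffix):
  0 → (1, 'abcgbfhdbbcbeddehhfgadbcge')
  1 → (21, 'adbcge')
  2 → (9, 'bbcbeddehhfgadbcge')
  3 → (10, 'bcbeddehhfgadbcge')
  4 → (2, 'bcgbfhdbbcbeddehhfgadbcge')
  5 → (23, 'bcge')
  6 → (12, 'beddehhfgadbcge')
  7 → (5, 'bfhdbbcbeddehhfgadbcge')
  8 → (0, 'cabcgbfhdbbcbeddehhfgadbcge')
  9 → (11, 'cbeddehhfgadbcge')
  10 → (3, 'cgbfhdbbcbeddehhfgadbcge')
  11 → (24, 'cge')
  12 → (8, 'dbbcbeddehhfgadbcge')
  13 → (22, 'dbcge')
  14 → (14, 'ddehhfgadbcge')
  15 → (15, 'dehhfgadbcge')
  16 → (26, 'e')
  17 → (13, 'eddehhfgadbcge')
  18 → (16, 'ehhfgadbcge')
  19 → (19, 'fgadbcge')
  20 → (6, 'fhdbbcbeddehhfgadbcge')
  21 → (20, 'gadbcge')
  22 → (4, 'gbfhdbbcbeddehhfgadbcge')
  23 → (25, 'ge')
  24 → (7, 'hdbbcbeddehhfgadbcge')
  25 → (18, 'hfgadbcge')
  26 → (17, 'hhfgadbcge')

SA = [1, 21, 9, 10, 2, 23, 12, 5, 0, 11, 3, 24, 8, 22, 14, 15, 26, 13, 16, 19, 6, 20, 4, 25, 7, 18, 17]
rank  pair      lcp
   1  s[1:],s[21:]  1  'a'
   2  s[21:],s[9:]  0  ''
   3  s[9:],s[10:]  1  'b'
   4  s[10:],s[2:]  2  'bc'
   5  s[2:],s[23:]  3  'bcg'
   6  s[23:],s[12:]  1  'b'
   7  s[12:],s[5:]  1  'b'
   8  s[5:],s[0:]  0  ''
   9  s[0:],s[11:]  1  'c'
  10  s[11:],s[3:]  1  'c'
  11  s[3:],s[24:]  2  'cg'
  12  s[24:],s[8:]  0  ''
  13  s[8:],s[22:]  2  'db'
  14  s[22:],s[14:]  1  'd'
  15  s[14:],s[15:]  1  'd'
  16  s[15:],s[26:]  0  ''
  17  s[26:],s[13:]  1  'e'
  18  s[13:],s[16:]  1  'e'
  19  s[16:],s[19:]  0  ''
  20  s[19:],s[6:]  1  'f'
  21  s[6:],s[20:]  0  ''
  22  s[20:],s[4:]  1  'g'
  23  s[4:],s[25:]  1  'g'
  24  s[25:],s[7:]  0  ''
  25  s[7:],s[18:]  1  'h'
  26  s[18:],s[17:]  1  'h'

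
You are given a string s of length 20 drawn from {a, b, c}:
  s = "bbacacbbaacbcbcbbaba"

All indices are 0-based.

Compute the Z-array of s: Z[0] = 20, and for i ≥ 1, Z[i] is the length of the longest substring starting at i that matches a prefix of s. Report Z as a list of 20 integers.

Z[0]=20
i=1: fresh scan; Z[1]=1 scan→box=[1,2)
i=2: fresh scan; Z[2]=0
i=3: fresh scan; Z[3]=0
i=4: fresh scan; Z[4]=0
i=5: fresh scan; Z[5]=0
i=6: fresh scan; Z[6]=3 scan→box=[6,9)
i=7: min(r-i=2, Z[1]=1)=1; Z[7]=1
i=8: min(r-i=1, Z[2]=0)=0; Z[8]=0
i=9: fresh scan; Z[9]=0
i=10: fresh scan; Z[10]=0
i=11: fresh scan; Z[11]=1 scan→box=[11,12)
i=12: fresh scan; Z[12]=0
i=13: fresh scan; Z[13]=1 scan→box=[13,14)
i=14: fresh scan; Z[14]=0
i=15: fresh scan; Z[15]=3 scan→box=[15,18)
i=16: min(r-i=2, Z[1]=1)=1; Z[16]=1
i=17: min(r-i=1, Z[2]=0)=0; Z[17]=0
i=18: fresh scan; Z[18]=1 scan→box=[18,19)
i=19: fresh scan; Z[19]=0

[20, 1, 0, 0, 0, 0, 3, 1, 0, 0, 0, 1, 0, 1, 0, 3, 1, 0, 1, 0]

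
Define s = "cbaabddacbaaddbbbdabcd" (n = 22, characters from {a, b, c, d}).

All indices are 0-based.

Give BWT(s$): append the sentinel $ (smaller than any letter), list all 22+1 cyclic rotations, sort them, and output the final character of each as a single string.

rank  rotation                 last
    0  $cbaabddacbaaddbbbdabcd  d
    1  aabddacbaaddbbbdabcd$cb  b
    2  aaddbbbdabcd$cbaabddacb  b
    3  abcd$cbaabddacbaaddbbbd  d
    4  abddacbaaddbbbdabcd$cba  a
    5  acbaaddbbbdabcd$cbaabdd  d
    6  addbbbdabcd$cbaabddacba  a
    7  baabddacbaaddbbbdabcd$c  c
    8  baaddbbbdabcd$cbaabddac  c
    9  bbbdabcd$cbaabddacbaadd  d
   10  bbdabcd$cbaabddacbaaddb  b
   11  bcd$cbaabddacbaaddbbbda  a
   12  bdabcd$cbaabddacbaaddbb  b
   13  bddacbaaddbbbdabcd$cbaa  a
   14  cbaabddacbaaddbbbdabcd$  $
   15  cbaaddbbbdabcd$cbaabdda  a
   16  cd$cbaabddacbaaddbbbdab  b
   17  d$cbaabddacbaaddbbbdabc  c
   18  dabcd$cbaabddacbaaddbbb  b
   19  dacbaaddbbbdabcd$cbaabd  d
   20  dbbbdabcd$cbaabddacbaad  d
   21  ddacbaaddbbbdabcd$cbaab  b
   22  ddbbbdabcd$cbaabddacbaa  a

dbbdadaccdbaba$abcbddba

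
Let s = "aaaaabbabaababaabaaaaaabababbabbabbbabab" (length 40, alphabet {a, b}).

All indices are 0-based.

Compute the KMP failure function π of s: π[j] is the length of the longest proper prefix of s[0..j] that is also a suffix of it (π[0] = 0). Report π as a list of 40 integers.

[0, 1, 2, 3, 4, 0, 0, 1, 0, 1, 2, 0, 1, 0, 1, 2, 0, 1, 2, 3, 4, 5, 5, 6, 1, 0, 1, 0, 0, 1, 0, 0, 1, 0, 0, 0, 1, 0, 1, 0]

π[0] = 0
j=1 s[j]='a': π[1]=1 (border 'a')
j=2 s[j]='a': π[2]=2 (border 'aa')
j=3 s[j]='a': π[3]=3 (border 'aaa')
j=4 s[j]='a': π[4]=4 (border 'aaaa')
j=5 s[j]='b': k: 4→3→2→1→0; π[5]=0 (border '')
j=6 s[j]='b': π[6]=0 (border '')
j=7 s[j]='a': π[7]=1 (border 'a')
j=8 s[j]='b': k: 1→0; π[8]=0 (border '')
j=9 s[j]='a': π[9]=1 (border 'a')
j=10 s[j]='a': π[10]=2 (border 'aa')
j=11 s[j]='b': k: 2→1→0; π[11]=0 (border '')
j=12 s[j]='a': π[12]=1 (border 'a')
j=13 s[j]='b': k: 1→0; π[13]=0 (border '')
j=14 s[j]='a': π[14]=1 (border 'a')
j=15 s[j]='a': π[15]=2 (border 'aa')
j=16 s[j]='b': k: 2→1→0; π[16]=0 (border '')
j=17 s[j]='a': π[17]=1 (border 'a')
j=18 s[j]='a': π[18]=2 (border 'aa')
j=19 s[j]='a': π[19]=3 (border 'aaa')
j=20 s[j]='a': π[20]=4 (border 'aaaa')
j=21 s[j]='a': π[21]=5 (border 'aaaaa')
j=22 s[j]='a': k: 5→4; π[22]=5 (border 'aaaaa')
j=23 s[j]='b': π[23]=6 (border 'aaaaab')
j=24 s[j]='a': k: 6→0; π[24]=1 (border 'a')
j=25 s[j]='b': k: 1→0; π[25]=0 (border '')
j=26 s[j]='a': π[26]=1 (border 'a')
j=27 s[j]='b': k: 1→0; π[27]=0 (border '')
j=28 s[j]='b': π[28]=0 (border '')
j=29 s[j]='a': π[29]=1 (border 'a')
j=30 s[j]='b': k: 1→0; π[30]=0 (border '')
j=31 s[j]='b': π[31]=0 (border '')
j=32 s[j]='a': π[32]=1 (border 'a')
j=33 s[j]='b': k: 1→0; π[33]=0 (border '')
j=34 s[j]='b': π[34]=0 (border '')
j=35 s[j]='b': π[35]=0 (border '')
j=36 s[j]='a': π[36]=1 (border 'a')
j=37 s[j]='b': k: 1→0; π[37]=0 (border '')
j=38 s[j]='a': π[38]=1 (border 'a')
j=39 s[j]='b': k: 1→0; π[39]=0 (border '')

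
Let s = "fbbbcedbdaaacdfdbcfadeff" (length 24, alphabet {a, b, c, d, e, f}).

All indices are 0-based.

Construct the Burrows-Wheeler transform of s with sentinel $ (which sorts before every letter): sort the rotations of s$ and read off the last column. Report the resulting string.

fdaaffbbddabbbfeaccdfc$de

rank  rotation                   last
    0  $fbbbcedbdaaacdfdbcfadeff  f
    1  aaacdfdbcfadeff$fbbbcedbd  d
    2  aacdfdbcfadeff$fbbbcedbda  a
    3  acdfdbcfadeff$fbbbcedbdaa  a
    4  adeff$fbbbcedbdaaacdfdbcf  f
    5  bbbcedbdaaacdfdbcfadeff$f  f
    6  bbcedbdaaacdfdbcfadeff$fb  b
    7  bcedbdaaacdfdbcfadeff$fbb  b
    8  bcfadeff$fbbbcedbdaaacdfd  d
    9  bdaaacdfdbcfadeff$fbbbced  d
   10  cdfdbcfadeff$fbbbcedbdaaa  a
   11  cedbdaaacdfdbcfadeff$fbbb  b
   12  cfadeff$fbbbcedbdaaacdfdb  b
   13  daaacdfdbcfadeff$fbbbcedb  b
   14  dbcfadeff$fbbbcedbdaaacdf  f
   15  dbdaaacdfdbcfadeff$fbbbce  e
   16  deff$fbbbcedbdaaacdfdbcfa  a
   17  dfdbcfadeff$fbbbcedbdaaac  c
   18  edbdaaacdfdbcfadeff$fbbbc  c
   19  eff$fbbbcedbdaaacdfdbcfad  d
   20  f$fbbbcedbdaaacdfdbcfadef  f
   21  fadeff$fbbbcedbdaaacdfdbc  c
   22  fbbbcedbdaaacdfdbcfadeff$  $
   23  fdbcfadeff$fbbbcedbdaaacd  d
   24  ff$fbbbcedbdaaacdfdbcfade  e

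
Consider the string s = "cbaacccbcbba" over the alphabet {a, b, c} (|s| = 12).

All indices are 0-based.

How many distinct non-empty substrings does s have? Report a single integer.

65

sorted suffixes:
  #0 SA[0]=11  'a'
  #1 SA[1]=2  'aacccbcbba'
  #2 SA[2]=3  'acccbcbba'
  #3 SA[3]=10  'ba'
  #4 SA[4]=1  'baacccbcbba'
  #5 SA[5]=9  'bba'
  #6 SA[6]=7  'bcbba'
  #7 SA[7]=0  'cbaacccbcbba'
  #8 SA[8]=8  'cbba'
  #9 SA[9]=6  'cbcbba'
  #10 SA[10]=5  'ccbcbba'
  #11 SA[11]=4  'cccbcbba'

SA = [11, 2, 3, 10, 1, 9, 7, 0, 8, 6, 5, 4]
i: (SA[i-1],SA[i]) lcp shared
  1: (11,2) 1 'a'
  2: (2,3) 1 'a'
  3: (3,10) 0 ''
  4: (10,1) 2 'ba'
  5: (1,9) 1 'b'
  6: (9,7) 1 'b'
  7: (7,0) 0 ''
  8: (0,8) 2 'cb'
  9: (8,6) 2 'cb'
  10: (6,5) 1 'c'
  11: (5,4) 2 'cc'

n(n+1)/2 = 12·13/2 = 78
Σ LCP = 0 + 1 + 1 + 0 + 2 + 1 + 1 + 0 + 2 + 2 + 1 + 2 = 13
distinct = 78 − 13 = 65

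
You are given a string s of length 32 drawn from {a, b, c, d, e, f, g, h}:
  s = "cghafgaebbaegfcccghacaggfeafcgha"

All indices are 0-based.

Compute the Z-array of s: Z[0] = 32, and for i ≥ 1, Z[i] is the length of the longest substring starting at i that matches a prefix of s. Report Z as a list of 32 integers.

[32, 0, 0, 0, 0, 0, 0, 0, 0, 0, 0, 0, 0, 0, 1, 1, 4, 0, 0, 0, 1, 0, 0, 0, 0, 0, 0, 0, 4, 0, 0, 0]

Z[0]=32
i=1: i≥r, start 0; Z[1]=0
i=2: i≥r, start 0; Z[2]=0
i=3: i≥r, start 0; Z[3]=0
i=4: i≥r, start 0; Z[4]=0
i=5: i≥r, start 0; Z[5]=0
i=6: i≥r, start 0; Z[6]=0
i=7: i≥r, start 0; Z[7]=0
i=8: i≥r, start 0; Z[8]=0
i=9: i≥r, start 0; Z[9]=0
i=10: i≥r, start 0; Z[10]=0
i=11: i≥r, start 0; Z[11]=0
i=12: i≥r, start 0; Z[12]=0
i=13: i≥r, start 0; Z[13]=0
i=14: i≥r, start 0; Z[14]=1 grow→box=[14,15)
i=15: i≥r, start 0; Z[15]=1 grow→box=[15,16)
i=16: i≥r, start 0; Z[16]=4 grow→box=[16,20)
i=17: min(r-i=3, Z[1]=0)=0; Z[17]=0
i=18: min(r-i=2, Z[2]=0)=0; Z[18]=0
i=19: min(r-i=1, Z[3]=0)=0; Z[19]=0
i=20: i≥r, start 0; Z[20]=1 grow→box=[20,21)
i=21: i≥r, start 0; Z[21]=0
i=22: i≥r, start 0; Z[22]=0
i=23: i≥r, start 0; Z[23]=0
i=24: i≥r, start 0; Z[24]=0
i=25: i≥r, start 0; Z[25]=0
i=26: i≥r, start 0; Z[26]=0
i=27: i≥r, start 0; Z[27]=0
i=28: i≥r, start 0; Z[28]=4 grow→box=[28,32)
i=29: min(r-i=3, Z[1]=0)=0; Z[29]=0
i=30: min(r-i=2, Z[2]=0)=0; Z[30]=0
i=31: min(r-i=1, Z[3]=0)=0; Z[31]=0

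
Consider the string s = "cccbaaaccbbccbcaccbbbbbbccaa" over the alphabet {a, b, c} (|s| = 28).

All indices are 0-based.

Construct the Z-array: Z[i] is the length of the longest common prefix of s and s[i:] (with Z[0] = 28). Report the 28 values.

[28, 2, 1, 0, 0, 0, 0, 2, 1, 0, 0, 2, 1, 0, 1, 0, 2, 1, 0, 0, 0, 0, 0, 0, 2, 1, 0, 0]

Z[0]=28
i=1: outside box; Z[1]=2 grow→box=[1,3)
i=2: min(r-i=1, Z[1]=2)=1; Z[2]=1
i=3: outside box; Z[3]=0
i=4: outside box; Z[4]=0
i=5: outside box; Z[5]=0
i=6: outside box; Z[6]=0
i=7: outside box; Z[7]=2 grow→box=[7,9)
i=8: min(r-i=1, Z[1]=2)=1; Z[8]=1
i=9: outside box; Z[9]=0
i=10: outside box; Z[10]=0
i=11: outside box; Z[11]=2 grow→box=[11,13)
i=12: min(r-i=1, Z[1]=2)=1; Z[12]=1
i=13: outside box; Z[13]=0
i=14: outside box; Z[14]=1 grow→box=[14,15)
i=15: outside box; Z[15]=0
i=16: outside box; Z[16]=2 grow→box=[16,18)
i=17: min(r-i=1, Z[1]=2)=1; Z[17]=1
i=18: outside box; Z[18]=0
i=19: outside box; Z[19]=0
i=20: outside box; Z[20]=0
i=21: outside box; Z[21]=0
i=22: outside box; Z[22]=0
i=23: outside box; Z[23]=0
i=24: outside box; Z[24]=2 grow→box=[24,26)
i=25: min(r-i=1, Z[1]=2)=1; Z[25]=1
i=26: outside box; Z[26]=0
i=27: outside box; Z[27]=0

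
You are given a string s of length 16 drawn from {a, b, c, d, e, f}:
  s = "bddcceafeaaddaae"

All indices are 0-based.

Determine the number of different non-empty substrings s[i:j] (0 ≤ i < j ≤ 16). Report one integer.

123

rank→(start, suffix):
  0 → (9, 'aaddaae')
  1 → (13, 'aae')
  2 → (10, 'addaae')
  3 → (14, 'ae')
  4 → (6, 'afeaaddaae')
  5 → (0, 'bddcceafeaaddaae')
  6 → (3, 'cceafeaaddaae')
  7 → (4, 'ceafeaaddaae')
  8 → (12, 'daae')
  9 → (2, 'dcceafeaaddaae')
  10 → (11, 'ddaae')
  11 → (1, 'ddcceafeaaddaae')
  12 → (15, 'e')
  13 → (8, 'eaaddaae')
  14 → (5, 'eafeaaddaae')
  15 → (7, 'feaaddaae')

SA = [9, 13, 10, 14, 6, 0, 3, 4, 12, 2, 11, 1, 15, 8, 5, 7]
i: (SA[i-1],SA[i]) lcp shared
  1: (9,13) 2 'aa'
  2: (13,10) 1 'a'
  3: (10,14) 1 'a'
  4: (14,6) 1 'a'
  5: (6,0) 0 ''
  6: (0,3) 0 ''
  7: (3,4) 1 'c'
  8: (4,12) 0 ''
  9: (12,2) 1 'd'
  10: (2,11) 1 'd'
  11: (11,1) 2 'dd'
  12: (1,15) 0 ''
  13: (15,8) 1 'e'
  14: (8,5) 2 'ea'
  15: (5,7) 0 ''

n(n+1)/2 = 16·17/2 = 136
Σ LCP = 0 + 2 + 1 + 1 + 1 + 0 + 0 + 1 + 0 + 1 + 1 + 2 + 0 + 1 + 2 + 0 = 13
distinct = 136 − 13 = 123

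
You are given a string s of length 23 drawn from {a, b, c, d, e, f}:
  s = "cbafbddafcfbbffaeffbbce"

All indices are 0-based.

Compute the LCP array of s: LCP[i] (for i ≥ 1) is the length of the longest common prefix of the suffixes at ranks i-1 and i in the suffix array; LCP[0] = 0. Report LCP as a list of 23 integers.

sorted suffixes:
  #0 SA[0]=15  'aeffbbce'
  #1 SA[1]=2  'afbddafcfbbffaeffbbce'
  #2 SA[2]=7  'afcfbbffaeffbbce'
  #3 SA[3]=1  'bafbddafcfbbffaeffbbce'
  #4 SA[4]=19  'bbce'
  #5 SA[5]=11  'bbffaeffbbce'
  #6 SA[6]=20  'bce'
  #7 SA[7]=4  'bddafcfbbffaeffbbce'
  #8 SA[8]=12  'bffaeffbbce'
  #9 SA[9]=0  'cbafbddafcfbbffaeffbbce'
  #10 SA[10]=21  'ce'
  #11 SA[11]=9  'cfbbffaeffbbce'
  #12 SA[12]=6  'dafcfbbffaeffbbce'
  #13 SA[13]=5  'ddafcfbbffaeffbbce'
  #14 SA[14]=22  'e'
  #15 SA[15]=16  'effbbce'
  #16 SA[16]=14  'faeffbbce'
  #17 SA[17]=18  'fbbce'
  #18 SA[18]=10  'fbbffaeffbbce'
  #19 SA[19]=3  'fbddafcfbbffaeffbbce'
  #20 SA[20]=8  'fcfbbffaeffbbce'
  #21 SA[21]=13  'ffaeffbbce'
  #22 SA[22]=17  'ffbbce'

SA = [15, 2, 7, 1, 19, 11, 20, 4, 12, 0, 21, 9, 6, 5, 22, 16, 14, 18, 10, 3, 8, 13, 17]
[i] adj suffixes → lcp
  [1] 15/2 → 1 ('a')
  [2] 2/7 → 2 ('af')
  [3] 7/1 → 0 ('')
  [4] 1/19 → 1 ('b')
  [5] 19/11 → 2 ('bb')
  [6] 11/20 → 1 ('b')
  [7] 20/4 → 1 ('b')
  [8] 4/12 → 1 ('b')
  [9] 12/0 → 0 ('')
  [10] 0/21 → 1 ('c')
  [11] 21/9 → 1 ('c')
  [12] 9/6 → 0 ('')
  [13] 6/5 → 1 ('d')
  [14] 5/22 → 0 ('')
  [15] 22/16 → 1 ('e')
  [16] 16/14 → 0 ('')
  [17] 14/18 → 1 ('f')
  [18] 18/10 → 3 ('fbb')
  [19] 10/3 → 2 ('fb')
  [20] 3/8 → 1 ('f')
  [21] 8/13 → 1 ('f')
  [22] 13/17 → 2 ('ff')

[0, 1, 2, 0, 1, 2, 1, 1, 1, 0, 1, 1, 0, 1, 0, 1, 0, 1, 3, 2, 1, 1, 2]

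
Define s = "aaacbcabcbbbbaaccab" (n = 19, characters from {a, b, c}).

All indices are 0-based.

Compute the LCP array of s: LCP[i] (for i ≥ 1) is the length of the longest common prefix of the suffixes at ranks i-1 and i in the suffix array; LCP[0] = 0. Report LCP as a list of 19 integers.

[0, 2, 3, 1, 2, 1, 2, 0, 1, 1, 2, 3, 1, 2, 0, 3, 1, 2, 1]

rank→(start, suffix):
  0 → (0, 'aaacbcabcbbbbaaccab')
  1 → (1, 'aacbcabcbbbbaaccab')
  2 → (13, 'aaccab')
  3 → (17, 'ab')
  4 → (6, 'abcbbbbaaccab')
  5 → (2, 'acbcabcbbbbaaccab')
  6 → (14, 'accab')
  7 → (18, 'b')
  8 → (12, 'baaccab')
  9 → (11, 'bbaaccab')
  10 → (10, 'bbbaaccab')
  11 → (9, 'bbbbaaccab')
  12 → (4, 'bcabcbbbbaaccab')
  13 → (7, 'bcbbbbaaccab')
  14 → (16, 'cab')
  15 → (5, 'cabcbbbbaaccab')
  16 → (8, 'cbbbbaaccab')
  17 → (3, 'cbcabcbbbbaaccab')
  18 → (15, 'ccab')

SA = [0, 1, 13, 17, 6, 2, 14, 18, 12, 11, 10, 9, 4, 7, 16, 5, 8, 3, 15]
[i] adj suffixes → lcp
  [1] 0/1 → 2 ('aa')
  [2] 1/13 → 3 ('aac')
  [3] 13/17 → 1 ('a')
  [4] 17/6 → 2 ('ab')
  [5] 6/2 → 1 ('a')
  [6] 2/14 → 2 ('ac')
  [7] 14/18 → 0 ('')
  [8] 18/12 → 1 ('b')
  [9] 12/11 → 1 ('b')
  [10] 11/10 → 2 ('bb')
  [11] 10/9 → 3 ('bbb')
  [12] 9/4 → 1 ('b')
  [13] 4/7 → 2 ('bc')
  [14] 7/16 → 0 ('')
  [15] 16/5 → 3 ('cab')
  [16] 5/8 → 1 ('c')
  [17] 8/3 → 2 ('cb')
  [18] 3/15 → 1 ('c')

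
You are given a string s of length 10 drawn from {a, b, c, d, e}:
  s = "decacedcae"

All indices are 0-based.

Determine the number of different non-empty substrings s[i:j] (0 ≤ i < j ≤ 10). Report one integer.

48

rank | idx | suffix
   0 |   3 | acedcae
   1 |   8 | ae
   2 |   2 | cacedcae
   3 |   7 | cae
   4 |   4 | cedcae
   5 |   6 | dcae
   6 |   0 | decacedcae
   7 |   9 | e
   8 |   1 | ecacedcae
   9 |   5 | edcae

SA = [3, 8, 2, 7, 4, 6, 0, 9, 1, 5]
[i] adj suffixes → lcp
  [1] 3/8 → 1 ('a')
  [2] 8/2 → 0 ('')
  [3] 2/7 → 2 ('ca')
  [4] 7/4 → 1 ('c')
  [5] 4/6 → 0 ('')
  [6] 6/0 → 1 ('d')
  [7] 0/9 → 0 ('')
  [8] 9/1 → 1 ('e')
  [9] 1/5 → 1 ('e')

n(n+1)/2 = 10·11/2 = 55
Σ LCP = 0 + 1 + 0 + 2 + 1 + 0 + 1 + 0 + 1 + 1 = 7
distinct = 55 − 7 = 48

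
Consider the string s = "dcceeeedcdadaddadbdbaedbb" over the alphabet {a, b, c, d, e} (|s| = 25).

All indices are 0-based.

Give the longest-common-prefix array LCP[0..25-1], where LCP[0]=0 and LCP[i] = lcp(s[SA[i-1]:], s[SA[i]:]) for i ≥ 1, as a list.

sorted suffixes:
  #0 SA[0]=10  'adaddadbdbaedbb'
  #1 SA[1]=15  'adbdbaedbb'
  #2 SA[2]=12  'addadbdbaedbb'
  #3 SA[3]=20  'aedbb'
  #4 SA[4]=24  'b'
  #5 SA[5]=19  'baedbb'
  #6 SA[6]=23  'bb'
  #7 SA[7]=17  'bdbaedbb'
  #8 SA[8]=1  'cceeeedcdadaddadbdbaedbb'
  #9 SA[9]=8  'cdadaddadbdbaedbb'
  #10 SA[10]=2  'ceeeedcdadaddadbdbaedbb'
  #11 SA[11]=9  'dadaddadbdbaedbb'
  #12 SA[12]=14  'dadbdbaedbb'
  #13 SA[13]=11  'daddadbdbaedbb'
  #14 SA[14]=18  'dbaedbb'
  #15 SA[15]=22  'dbb'
  #16 SA[16]=16  'dbdbaedbb'
  #17 SA[17]=0  'dcceeeedcdadaddadbdbaedbb'
  #18 SA[18]=7  'dcdadaddadbdbaedbb'
  #19 SA[19]=13  'ddadbdbaedbb'
  #20 SA[20]=21  'edbb'
  #21 SA[21]=6  'edcdadaddadbdbaedbb'
  #22 SA[22]=5  'eedcdadaddadbdbaedbb'
  #23 SA[23]=4  'eeedcdadaddadbdbaedbb'
  #24 SA[24]=3  'eeeedcdadaddadbdbaedbb'

SA = [10, 15, 12, 20, 24, 19, 23, 17, 1, 8, 2, 9, 14, 11, 18, 22, 16, 0, 7, 13, 21, 6, 5, 4, 3]
[i] adj suffixes → lcp
  [1] 10/15 → 2 ('ad')
  [2] 15/12 → 2 ('ad')
  [3] 12/20 → 1 ('a')
  [4] 20/24 → 0 ('')
  [5] 24/19 → 1 ('b')
  [6] 19/23 → 1 ('b')
  [7] 23/17 → 1 ('b')
  [8] 17/1 → 0 ('')
  [9] 1/8 → 1 ('c')
  [10] 8/2 → 1 ('c')
  [11] 2/9 → 0 ('')
  [12] 9/14 → 3 ('dad')
  [13] 14/11 → 3 ('dad')
  [14] 11/18 → 1 ('d')
  [15] 18/22 → 2 ('db')
  [16] 22/16 → 2 ('db')
  [17] 16/0 → 1 ('d')
  [18] 0/7 → 2 ('dc')
  [19] 7/13 → 1 ('d')
  [20] 13/21 → 0 ('')
  [21] 21/6 → 2 ('ed')
  [22] 6/5 → 1 ('e')
  [23] 5/4 → 2 ('ee')
  [24] 4/3 → 3 ('eee')

[0, 2, 2, 1, 0, 1, 1, 1, 0, 1, 1, 0, 3, 3, 1, 2, 2, 1, 2, 1, 0, 2, 1, 2, 3]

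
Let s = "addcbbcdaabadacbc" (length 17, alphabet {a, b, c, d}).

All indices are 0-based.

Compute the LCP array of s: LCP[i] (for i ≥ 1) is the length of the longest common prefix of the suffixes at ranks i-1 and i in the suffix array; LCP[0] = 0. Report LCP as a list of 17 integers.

rank→(start, suffix):
  0 → (8, 'aabadacbc')
  1 → (9, 'abadacbc')
  2 → (13, 'acbc')
  3 → (11, 'adacbc')
  4 → (0, 'addcbbcdaabadacbc')
  5 → (10, 'badacbc')
  6 → (4, 'bbcdaabadacbc')
  7 → (15, 'bc')
  8 → (5, 'bcdaabadacbc')
  9 → (16, 'c')
  10 → (3, 'cbbcdaabadacbc')
  11 → (14, 'cbc')
  12 → (6, 'cdaabadacbc')
  13 → (7, 'daabadacbc')
  14 → (12, 'dacbc')
  15 → (2, 'dcbbcdaabadacbc')
  16 → (1, 'ddcbbcdaabadacbc')

SA = [8, 9, 13, 11, 0, 10, 4, 15, 5, 16, 3, 14, 6, 7, 12, 2, 1]
[i] adj suffixes → lcp
  [1] 8/9 → 1 ('a')
  [2] 9/13 → 1 ('a')
  [3] 13/11 → 1 ('a')
  [4] 11/0 → 2 ('ad')
  [5] 0/10 → 0 ('')
  [6] 10/4 → 1 ('b')
  [7] 4/15 → 1 ('b')
  [8] 15/5 → 2 ('bc')
  [9] 5/16 → 0 ('')
  [10] 16/3 → 1 ('c')
  [11] 3/14 → 2 ('cb')
  [12] 14/6 → 1 ('c')
  [13] 6/7 → 0 ('')
  [14] 7/12 → 2 ('da')
  [15] 12/2 → 1 ('d')
  [16] 2/1 → 1 ('d')

[0, 1, 1, 1, 2, 0, 1, 1, 2, 0, 1, 2, 1, 0, 2, 1, 1]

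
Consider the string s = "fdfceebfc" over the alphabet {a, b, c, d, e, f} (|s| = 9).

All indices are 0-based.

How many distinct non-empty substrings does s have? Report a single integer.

40

sorted suffixes:
  #0 SA[0]=6  'bfc'
  #1 SA[1]=8  'c'
  #2 SA[2]=3  'ceebfc'
  #3 SA[3]=1  'dfceebfc'
  #4 SA[4]=5  'ebfc'
  #5 SA[5]=4  'eebfc'
  #6 SA[6]=7  'fc'
  #7 SA[7]=2  'fceebfc'
  #8 SA[8]=0  'fdfceebfc'

SA = [6, 8, 3, 1, 5, 4, 7, 2, 0]
rank  pair      lcp
   1  s[6:],s[8:]  0  ''
   2  s[8:],s[3:]  1  'c'
   3  s[3:],s[1:]  0  ''
   4  s[1:],s[5:]  0  ''
   5  s[5:],s[4:]  1  'e'
   6  s[4:],s[7:]  0  ''
   7  s[7:],s[2:]  2  'fc'
   8  s[2:],s[0:]  1  'f'

n(n+1)/2 = 9·10/2 = 45
Σ LCP = 0 + 0 + 1 + 0 + 0 + 1 + 0 + 2 + 1 = 5
distinct = 45 − 5 = 40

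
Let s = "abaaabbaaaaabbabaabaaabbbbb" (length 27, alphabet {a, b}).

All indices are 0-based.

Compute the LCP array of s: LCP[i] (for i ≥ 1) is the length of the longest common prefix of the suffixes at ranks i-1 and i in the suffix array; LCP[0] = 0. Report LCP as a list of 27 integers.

[0, 4, 3, 6, 5, 2, 3, 5, 4, 1, 7, 4, 2, 4, 3, 0, 1, 4, 6, 3, 2, 1, 2, 3, 2, 3, 4]

sorted suffixes:
  #0 SA[0]=7  'aaaaabbabaabaaabbbbb'
  #1 SA[1]=8  'aaaabbabaabaaabbbbb'
  #2 SA[2]=2  'aaabbaaaaabbabaabaaabbbbb'
  #3 SA[3]=9  'aaabbabaabaaabbbbb'
  #4 SA[4]=19  'aaabbbbb'
  #5 SA[5]=16  'aabaaabbbbb'
  #6 SA[6]=3  'aabbaaaaabbabaabaaabbbbb'
  #7 SA[7]=10  'aabbabaabaaabbbbb'
  #8 SA[8]=20  'aabbbbb'
  #9 SA[9]=0  'abaaabbaaaaabbabaabaaabbbbb'
  #10 SA[10]=17  'abaaabbbbb'
  #11 SA[11]=14  'abaabaaabbbbb'
  #12 SA[12]=4  'abbaaaaabbabaabaaabbbbb'
  #13 SA[13]=11  'abbabaabaaabbbbb'
  #14 SA[14]=21  'abbbbb'
  #15 SA[15]=26  'b'
  #16 SA[16]=6  'baaaaabbabaabaaabbbbb'
  #17 SA[17]=1  'baaabbaaaaabbabaabaaabbbbb'
  #18 SA[18]=18  'baaabbbbb'
  #19 SA[19]=15  'baabaaabbbbb'
  #20 SA[20]=13  'babaabaaabbbbb'
  #21 SA[21]=25  'bb'
  #22 SA[22]=5  'bbaaaaabbabaabaaabbbbb'
  #23 SA[23]=12  'bbabaabaaabbbbb'
  #24 SA[24]=24  'bbb'
  #25 SA[25]=23  'bbbb'
  #26 SA[26]=22  'bbbbb'

SA = [7, 8, 2, 9, 19, 16, 3, 10, 20, 0, 17, 14, 4, 11, 21, 26, 6, 1, 18, 15, 13, 25, 5, 12, 24, 23, 22]
rank  pair      lcp
   1  s[7:],s[8:]  4  'aaaa'
   2  s[8:],s[2:]  3  'aaa'
   3  s[2:],s[9:]  6  'aaabba'
   4  s[9:],s[19:]  5  'aaabb'
   5  s[19:],s[16:]  2  'aa'
   6  s[16:],s[3:]  3  'aab'
   7  s[3:],s[10:]  5  'aabba'
   8  s[10:],s[20:]  4  'aabb'
   9  s[20:],s[0:]  1  'a'
  10  s[0:],s[17:]  7  'abaaabb'
  11  s[17:],s[14:]  4  'abaa'
  12  s[14:],s[4:]  2  'ab'
  13  s[4:],s[11:]  4  'abba'
  14  s[11:],s[21:]  3  'abb'
  15  s[21:],s[26:]  0  ''
  16  s[26:],s[6:]  1  'b'
  17  s[6:],s[1:]  4  'baaa'
  18  s[1:],s[18:]  6  'baaabb'
  19  s[18:],s[15:]  3  'baa'
  20  s[15:],s[13:]  2  'ba'
  21  s[13:],s[25:]  1  'b'
  22  s[25:],s[5:]  2  'bb'
  23  s[5:],s[12:]  3  'bba'
  24  s[12:],s[24:]  2  'bb'
  25  s[24:],s[23:]  3  'bbb'
  26  s[23:],s[22:]  4  'bbbb'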